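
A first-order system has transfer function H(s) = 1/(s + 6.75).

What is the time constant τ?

For H(s) = 1/(s + 1/τ), the pole is at -1/τ = -6.75, so τ = 1/6.75 = 0.1481 s.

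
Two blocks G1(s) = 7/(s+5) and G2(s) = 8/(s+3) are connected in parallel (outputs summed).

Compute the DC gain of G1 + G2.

Parallel: G_eq = G1 + G2. DC gain = G1(0) + G2(0) = 7/5 + 8/3 = 1.4 + 2.6667 = 4.0667.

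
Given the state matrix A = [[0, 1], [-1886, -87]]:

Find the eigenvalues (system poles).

det(A - λI) = λ² - (-87)λ + 1886 = (λ - (-46))(λ - (-41)). Eigenvalues: -46, -41.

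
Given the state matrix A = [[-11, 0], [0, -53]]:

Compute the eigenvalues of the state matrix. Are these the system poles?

For diagonal matrix, eigenvalues are diagonal entries: λ₁ = -11, λ₂ = -53. Eigenvalues of A = system poles.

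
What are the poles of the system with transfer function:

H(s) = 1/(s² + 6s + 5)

Discriminant = 6² - 4×1×5 = 36 - 20 = 16 > 0, so two distinct real poles. Using quadratic formula: s = (-6 ± √16)/(2×1) = (-6 ± √16)/2, with √16 = 4. s₁ = -2/2 = -1, s₂ = -10/2 = -5. Poles: s₁ = -1, s₂ = -5.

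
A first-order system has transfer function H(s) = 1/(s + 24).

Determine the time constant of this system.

For H(s) = 1/(s + 1/τ), the pole is at -1/τ = -24, so τ = 1/24 = 0.0417 s.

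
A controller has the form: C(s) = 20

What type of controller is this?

This is a Proportional (P) controller.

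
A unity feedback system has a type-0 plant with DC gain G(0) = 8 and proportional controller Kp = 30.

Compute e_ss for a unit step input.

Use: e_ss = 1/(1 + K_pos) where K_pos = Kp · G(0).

K_pos = Kp · G(0) = 30 × 8 = 240. e_ss = 1/(1 + 240) = 0.0041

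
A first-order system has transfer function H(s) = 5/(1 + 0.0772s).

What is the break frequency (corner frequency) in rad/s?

Corner frequency = 1/τ = 1/0.0772 = 12.953 rad/s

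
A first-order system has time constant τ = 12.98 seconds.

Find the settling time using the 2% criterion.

For first-order system, 2% settling time ≈ 4τ = 4 × 12.98 = 51.92 s.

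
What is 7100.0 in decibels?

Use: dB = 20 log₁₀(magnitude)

dB = 20 log₁₀(7100.0) = 77.0 dB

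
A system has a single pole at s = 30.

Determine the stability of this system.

Pole at s = 30 is in the right half-plane. Unstable.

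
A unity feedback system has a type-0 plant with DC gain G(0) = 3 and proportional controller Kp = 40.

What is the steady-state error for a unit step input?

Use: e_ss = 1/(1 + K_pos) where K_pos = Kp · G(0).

K_pos = Kp · G(0) = 40 × 3 = 120. e_ss = 1/(1 + 120) = 0.0083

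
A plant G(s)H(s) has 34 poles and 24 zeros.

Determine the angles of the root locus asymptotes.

n - m = 34 - 24 = 10. Angles: θk = (2k + 1)·180°/10 = 18°, 54°, 90°, 126°, 162°, 198°, 234°, 270°, 306°, 342°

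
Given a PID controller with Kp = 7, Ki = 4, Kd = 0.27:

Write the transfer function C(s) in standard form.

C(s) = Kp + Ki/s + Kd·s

Substituting values: C(s) = 7 + 4/s + 0.27s = (0.27s² + 7s + 4)/s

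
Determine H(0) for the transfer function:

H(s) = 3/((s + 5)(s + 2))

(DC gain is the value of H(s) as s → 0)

DC gain = H(0) = 3/(5 × 2) = 3/10 = 0.3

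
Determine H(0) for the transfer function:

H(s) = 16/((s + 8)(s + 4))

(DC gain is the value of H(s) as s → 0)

DC gain = H(0) = 16/(8 × 4) = 16/32 = 0.5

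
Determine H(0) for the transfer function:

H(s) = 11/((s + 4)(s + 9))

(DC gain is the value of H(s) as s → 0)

DC gain = H(0) = 11/(4 × 9) = 11/36 = 0.3056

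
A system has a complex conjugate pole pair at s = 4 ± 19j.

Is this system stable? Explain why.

Real part of poles is 4 (> 0, right half-plane). Unstable.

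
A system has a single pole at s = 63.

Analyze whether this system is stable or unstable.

Pole at s = 63 is in the right half-plane. Unstable.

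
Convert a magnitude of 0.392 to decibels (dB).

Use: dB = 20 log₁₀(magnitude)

dB = 20 log₁₀(0.392) = -8.1 dB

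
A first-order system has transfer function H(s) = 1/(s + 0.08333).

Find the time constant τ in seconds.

For H(s) = 1/(s + 1/τ), the pole is at -1/τ = -0.08333, so τ = 1/0.08333 = 12 s.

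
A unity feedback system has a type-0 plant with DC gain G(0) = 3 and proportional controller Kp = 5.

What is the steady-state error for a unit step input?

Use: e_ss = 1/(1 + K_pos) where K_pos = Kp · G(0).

K_pos = Kp · G(0) = 5 × 3 = 15. e_ss = 1/(1 + 15) = 0.0625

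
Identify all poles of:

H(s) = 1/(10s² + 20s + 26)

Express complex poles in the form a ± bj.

Discriminant = 20² - 4×10×26 = 400 - 1040 = -640 < 0, so the poles are a complex conjugate pair s = (-20 ± j√640)/(2×10). Real part = -20/(2×10) = -20/20 = -1; imaginary part = ±√640/(2×10) ≈ 1.2649. Poles: s = -1 ± 1.2649j.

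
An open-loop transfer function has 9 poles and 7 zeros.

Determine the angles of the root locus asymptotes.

n - m = 9 - 7 = 2. Angles: θk = (2k + 1)·180°/2 = 90°, 270°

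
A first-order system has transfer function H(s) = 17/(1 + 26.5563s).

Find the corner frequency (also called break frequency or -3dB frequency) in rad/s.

Corner frequency = 1/τ = 1/26.5563 = 0.038 rad/s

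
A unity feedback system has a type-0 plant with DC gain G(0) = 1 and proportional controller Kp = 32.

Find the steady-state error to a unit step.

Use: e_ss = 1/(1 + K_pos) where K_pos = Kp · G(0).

K_pos = Kp · G(0) = 32 × 1 = 32. e_ss = 1/(1 + 32) = 0.0303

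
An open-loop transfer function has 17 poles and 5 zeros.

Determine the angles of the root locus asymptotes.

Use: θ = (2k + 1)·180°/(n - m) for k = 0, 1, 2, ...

n - m = 17 - 5 = 12. Angles: θk = (2k + 1)·180°/12 = 15°, 45°, 75°, 105°, 135°, 165°, 195°, 225°, 255°, 285°, 315°, 345°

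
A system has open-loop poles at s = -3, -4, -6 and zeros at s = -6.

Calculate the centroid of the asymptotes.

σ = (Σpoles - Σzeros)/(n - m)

σ = (Σpoles - Σzeros)/(n - m) = (-13 - (-6))/(3 - 1) = -7/2 = -3.5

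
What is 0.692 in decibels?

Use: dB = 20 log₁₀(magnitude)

dB = 20 log₁₀(0.692) = -3.2 dB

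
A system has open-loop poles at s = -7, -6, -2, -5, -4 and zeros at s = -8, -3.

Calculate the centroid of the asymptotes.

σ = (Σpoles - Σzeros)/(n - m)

σ = (Σpoles - Σzeros)/(n - m) = (-24 - (-11))/(5 - 2) = -13/3 = -4.33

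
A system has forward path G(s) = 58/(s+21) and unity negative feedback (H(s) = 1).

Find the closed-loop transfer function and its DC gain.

T(s) = G/(1+GH) = [58/(s+21)] / [1 + 58/(s+21)] = 58/(s+21+58) = 58/(s+79). DC gain = 58/79 = 0.7342.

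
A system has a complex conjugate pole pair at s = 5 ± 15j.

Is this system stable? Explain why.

Real part of poles is 5 (> 0, right half-plane). Unstable.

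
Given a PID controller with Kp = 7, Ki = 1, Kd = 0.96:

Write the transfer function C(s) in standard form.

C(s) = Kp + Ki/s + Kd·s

Substituting values: C(s) = 7 + 1/s + 0.96s = (0.96s² + 7s + 1)/s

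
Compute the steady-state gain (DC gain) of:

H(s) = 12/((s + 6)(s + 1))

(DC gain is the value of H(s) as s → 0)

DC gain = H(0) = 12/(6 × 1) = 12/6 = 2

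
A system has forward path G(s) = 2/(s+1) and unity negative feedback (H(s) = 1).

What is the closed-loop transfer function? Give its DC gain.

T(s) = G/(1+GH) = [2/(s+1)] / [1 + 2/(s+1)] = 2/(s+1+2) = 2/(s+3). DC gain = 2/3 = 0.6667.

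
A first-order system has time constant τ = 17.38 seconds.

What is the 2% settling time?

For first-order system, 2% settling time ≈ 4τ = 4 × 17.38 = 69.52 s.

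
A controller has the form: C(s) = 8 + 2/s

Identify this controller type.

This is a Proportional-Integral (PI) controller.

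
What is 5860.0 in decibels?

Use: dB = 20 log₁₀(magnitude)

dB = 20 log₁₀(5860.0) = 75.4 dB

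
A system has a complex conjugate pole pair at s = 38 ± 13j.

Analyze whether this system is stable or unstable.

Real part of poles is 38 (> 0, right half-plane). Unstable.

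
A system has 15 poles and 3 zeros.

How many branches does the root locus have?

Root locus has n branches where n = number of poles = 15.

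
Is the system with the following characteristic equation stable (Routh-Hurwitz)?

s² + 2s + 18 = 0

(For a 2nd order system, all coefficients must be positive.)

Coefficients: 1, 2, 18. All positive, so system is stable.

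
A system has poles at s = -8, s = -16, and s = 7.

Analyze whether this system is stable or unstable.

Pole(s) at s = 7 are not in the left half-plane. System is unstable.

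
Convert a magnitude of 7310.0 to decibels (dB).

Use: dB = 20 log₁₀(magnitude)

dB = 20 log₁₀(7310.0) = 77.3 dB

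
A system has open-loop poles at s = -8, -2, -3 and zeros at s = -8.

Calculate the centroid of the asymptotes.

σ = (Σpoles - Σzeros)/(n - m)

σ = (Σpoles - Σzeros)/(n - m) = (-13 - (-8))/(3 - 1) = -5/2 = -2.5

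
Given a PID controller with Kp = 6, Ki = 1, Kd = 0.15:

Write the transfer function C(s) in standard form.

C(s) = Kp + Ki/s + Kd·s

Substituting values: C(s) = 6 + 1/s + 0.15s = (0.15s² + 6s + 1)/s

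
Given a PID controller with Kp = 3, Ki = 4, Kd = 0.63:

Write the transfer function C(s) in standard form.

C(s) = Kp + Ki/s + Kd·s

Substituting values: C(s) = 3 + 4/s + 0.63s = (0.63s² + 3s + 4)/s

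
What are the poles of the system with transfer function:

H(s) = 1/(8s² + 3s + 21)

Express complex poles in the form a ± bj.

Discriminant = 3² - 4×8×21 = 9 - 672 = -663 < 0, so the poles are a complex conjugate pair s = (-3 ± j√663)/(2×8). Real part = -3/(2×8) = -3/16 = -0.1875; imaginary part = ±√663/(2×8) ≈ 1.6093. Poles: s = -0.1875 ± 1.6093j.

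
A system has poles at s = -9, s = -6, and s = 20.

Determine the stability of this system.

Pole(s) at s = 20 are not in the left half-plane. System is unstable.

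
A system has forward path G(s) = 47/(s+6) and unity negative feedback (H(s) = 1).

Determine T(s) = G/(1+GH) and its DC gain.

T(s) = G/(1+GH) = [47/(s+6)] / [1 + 47/(s+6)] = 47/(s+6+47) = 47/(s+53). DC gain = 47/53 = 0.8868.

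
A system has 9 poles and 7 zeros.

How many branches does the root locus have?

Root locus has n branches where n = number of poles = 9.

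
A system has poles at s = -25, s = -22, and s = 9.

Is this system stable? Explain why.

Pole(s) at s = 9 are not in the left half-plane. System is unstable.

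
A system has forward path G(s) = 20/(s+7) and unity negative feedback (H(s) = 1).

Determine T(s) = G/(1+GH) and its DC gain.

T(s) = G/(1+GH) = [20/(s+7)] / [1 + 20/(s+7)] = 20/(s+7+20) = 20/(s+27). DC gain = 20/27 = 0.7407.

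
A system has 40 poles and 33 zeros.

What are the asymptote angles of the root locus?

n - m = 40 - 33 = 7. Angles: θk = (2k + 1)·180°/7 = 25.71°, 77.14°, 128.57°, 180°, 231.43°, 282.86°, 334.29°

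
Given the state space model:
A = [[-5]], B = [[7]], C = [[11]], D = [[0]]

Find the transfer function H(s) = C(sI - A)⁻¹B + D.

(sI - A)⁻¹ = 1/(s + 5). H(s) = 11 × 7/(s + 5) + 0 = 77/(s + 5).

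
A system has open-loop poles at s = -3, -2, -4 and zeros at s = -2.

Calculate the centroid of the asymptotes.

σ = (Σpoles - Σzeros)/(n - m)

σ = (Σpoles - Σzeros)/(n - m) = (-9 - (-2))/(3 - 1) = -7/2 = -3.5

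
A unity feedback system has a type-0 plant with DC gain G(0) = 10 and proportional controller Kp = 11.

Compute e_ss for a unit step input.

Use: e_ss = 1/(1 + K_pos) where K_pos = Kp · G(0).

K_pos = Kp · G(0) = 11 × 10 = 110. e_ss = 1/(1 + 110) = 0.0090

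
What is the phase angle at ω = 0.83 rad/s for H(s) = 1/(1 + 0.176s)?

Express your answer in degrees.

Phase = -arctan(ωτ) = -arctan(0.83 × 0.176) = -8.3°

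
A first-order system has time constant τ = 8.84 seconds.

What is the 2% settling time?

For first-order system, 2% settling time ≈ 4τ = 4 × 8.84 = 35.36 s.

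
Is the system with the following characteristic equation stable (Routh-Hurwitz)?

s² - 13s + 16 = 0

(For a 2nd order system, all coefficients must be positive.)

Coefficients: 1, -13, 16. b=-13 not positive, so system is unstable.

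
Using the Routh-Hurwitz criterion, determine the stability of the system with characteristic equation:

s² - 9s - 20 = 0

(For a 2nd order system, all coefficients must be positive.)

Coefficients: 1, -9, -20. b=-9, c=-20 not positive, so system is unstable.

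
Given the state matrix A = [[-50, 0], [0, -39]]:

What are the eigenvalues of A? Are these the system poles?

For diagonal matrix, eigenvalues are diagonal entries: λ₁ = -50, λ₂ = -39. Eigenvalues of A = system poles.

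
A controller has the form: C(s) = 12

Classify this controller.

This is a Proportional (P) controller.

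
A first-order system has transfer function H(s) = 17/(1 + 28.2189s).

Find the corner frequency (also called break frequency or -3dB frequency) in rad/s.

Corner frequency = 1/τ = 1/28.2189 = 0.035 rad/s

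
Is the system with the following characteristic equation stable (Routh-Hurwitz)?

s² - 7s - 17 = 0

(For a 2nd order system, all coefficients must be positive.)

Coefficients: 1, -7, -17. b=-7, c=-17 not positive, so system is unstable.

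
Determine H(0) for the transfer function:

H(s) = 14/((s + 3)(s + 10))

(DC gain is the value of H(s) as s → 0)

DC gain = H(0) = 14/(3 × 10) = 14/30 = 0.4667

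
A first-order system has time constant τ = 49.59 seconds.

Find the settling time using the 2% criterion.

For first-order system, 2% settling time ≈ 4τ = 4 × 49.59 = 198.36 s.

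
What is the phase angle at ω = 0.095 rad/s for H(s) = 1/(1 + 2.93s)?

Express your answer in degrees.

Phase = -arctan(ωτ) = -arctan(0.095 × 2.93) = -15.6°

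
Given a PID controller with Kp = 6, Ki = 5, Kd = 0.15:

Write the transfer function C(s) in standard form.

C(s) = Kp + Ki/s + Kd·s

Substituting values: C(s) = 6 + 5/s + 0.15s = (0.15s² + 6s + 5)/s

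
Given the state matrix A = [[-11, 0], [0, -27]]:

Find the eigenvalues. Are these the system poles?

For diagonal matrix, eigenvalues are diagonal entries: λ₁ = -11, λ₂ = -27. Eigenvalues of A = system poles.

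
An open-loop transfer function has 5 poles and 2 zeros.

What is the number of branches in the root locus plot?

Root locus has n branches where n = number of poles = 5.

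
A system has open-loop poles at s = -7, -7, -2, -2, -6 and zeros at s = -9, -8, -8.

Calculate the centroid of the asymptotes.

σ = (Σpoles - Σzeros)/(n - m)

σ = (Σpoles - Σzeros)/(n - m) = (-24 - (-25))/(5 - 3) = 1/2 = 0.5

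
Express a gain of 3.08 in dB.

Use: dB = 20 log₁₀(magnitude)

dB = 20 log₁₀(3.08) = 9.8 dB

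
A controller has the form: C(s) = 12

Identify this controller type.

This is a Proportional (P) controller.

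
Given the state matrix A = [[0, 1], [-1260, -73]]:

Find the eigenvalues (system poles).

det(A - λI) = λ² - (-73)λ + 1260 = (λ - (-28))(λ - (-45)). Eigenvalues: -28, -45.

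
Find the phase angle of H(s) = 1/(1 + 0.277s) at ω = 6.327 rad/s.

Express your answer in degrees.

Phase = -arctan(ωτ) = -arctan(6.327 × 0.277) = -60.3°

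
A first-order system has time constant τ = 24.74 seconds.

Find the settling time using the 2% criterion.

For first-order system, 2% settling time ≈ 4τ = 4 × 24.74 = 98.96 s.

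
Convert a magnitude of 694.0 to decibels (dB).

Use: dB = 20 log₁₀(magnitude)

dB = 20 log₁₀(694.0) = 56.8 dB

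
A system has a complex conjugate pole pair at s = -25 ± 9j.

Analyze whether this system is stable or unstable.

Real part of poles is -25 (< 0, left half-plane). Stable.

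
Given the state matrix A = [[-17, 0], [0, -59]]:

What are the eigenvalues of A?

For diagonal matrix, eigenvalues are diagonal entries: λ₁ = -17, λ₂ = -59.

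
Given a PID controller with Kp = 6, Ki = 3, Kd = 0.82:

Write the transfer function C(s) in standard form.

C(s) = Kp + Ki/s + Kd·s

Substituting values: C(s) = 6 + 3/s + 0.82s = (0.82s² + 6s + 3)/s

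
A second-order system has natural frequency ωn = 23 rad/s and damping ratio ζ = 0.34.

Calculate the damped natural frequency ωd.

ωd = ωn√(1 - ζ²) = 23√(1 - 0.34²) = 21.63 rad/s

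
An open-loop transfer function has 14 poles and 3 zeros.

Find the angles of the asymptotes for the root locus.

n - m = 14 - 3 = 11. Angles: θk = (2k + 1)·180°/11 = 16.36°, 49.09°, 81.82°, 114.55°, 147.27°, 180°, 212.73°, 245.45°, 278.18°, 310.91°, 343.64°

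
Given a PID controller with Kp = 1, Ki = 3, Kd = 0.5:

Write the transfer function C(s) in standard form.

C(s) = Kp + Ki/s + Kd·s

Substituting values: C(s) = 1 + 3/s + 0.5s = (0.5s² + s + 3)/s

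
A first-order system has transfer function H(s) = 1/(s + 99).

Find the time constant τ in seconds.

For H(s) = 1/(s + 1/τ), the pole is at -1/τ = -99, so τ = 1/99 = 0.0101 s.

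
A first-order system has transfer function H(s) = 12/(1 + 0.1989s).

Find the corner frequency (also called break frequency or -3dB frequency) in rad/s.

Corner frequency = 1/τ = 1/0.1989 = 5.028 rad/s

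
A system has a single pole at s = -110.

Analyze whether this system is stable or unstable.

Pole at s = -110 is in the left half-plane. Stable.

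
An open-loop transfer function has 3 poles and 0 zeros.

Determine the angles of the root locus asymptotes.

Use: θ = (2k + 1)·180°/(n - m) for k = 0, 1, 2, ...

n - m = 3 - 0 = 3. Angles: θk = (2k + 1)·180°/3 = 60°, 180°, 300°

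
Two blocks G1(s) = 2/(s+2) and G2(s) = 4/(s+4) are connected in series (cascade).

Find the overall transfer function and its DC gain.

Series: multiply transfer functions. G_eq = 2/(s+2) × 4/(s+4) = 8/((s+2)(s+4)). DC gain = 8/(2×4) = 1.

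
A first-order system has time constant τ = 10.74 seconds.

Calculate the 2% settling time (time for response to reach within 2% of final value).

For first-order system, 2% settling time ≈ 4τ = 4 × 10.74 = 42.96 s.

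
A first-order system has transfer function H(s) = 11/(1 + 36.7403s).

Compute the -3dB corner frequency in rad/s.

Corner frequency = 1/τ = 1/36.7403 = 0.027 rad/s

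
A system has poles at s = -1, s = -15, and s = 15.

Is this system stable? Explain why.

Pole(s) at s = 15 are not in the left half-plane. System is unstable.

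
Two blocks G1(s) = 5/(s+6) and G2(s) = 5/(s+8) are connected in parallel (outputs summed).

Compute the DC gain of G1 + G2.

Parallel: G_eq = G1 + G2. DC gain = G1(0) + G2(0) = 5/6 + 5/8 = 0.8333 + 0.625 = 1.4583.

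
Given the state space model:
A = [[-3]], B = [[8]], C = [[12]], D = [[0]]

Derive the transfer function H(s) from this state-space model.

(sI - A)⁻¹ = 1/(s + 3). H(s) = 12 × 8/(s + 3) + 0 = 96/(s + 3).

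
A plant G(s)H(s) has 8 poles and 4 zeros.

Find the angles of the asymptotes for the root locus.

n - m = 8 - 4 = 4. Angles: θk = (2k + 1)·180°/4 = 45°, 135°, 225°, 315°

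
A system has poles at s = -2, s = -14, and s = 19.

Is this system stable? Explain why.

Pole(s) at s = 19 are not in the left half-plane. System is unstable.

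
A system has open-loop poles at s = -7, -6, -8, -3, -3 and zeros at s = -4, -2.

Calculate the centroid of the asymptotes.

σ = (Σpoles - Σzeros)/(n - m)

σ = (Σpoles - Σzeros)/(n - m) = (-27 - (-6))/(5 - 2) = -21/3 = -7.0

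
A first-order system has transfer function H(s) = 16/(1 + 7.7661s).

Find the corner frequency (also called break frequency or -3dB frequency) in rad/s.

Corner frequency = 1/τ = 1/7.7661 = 0.129 rad/s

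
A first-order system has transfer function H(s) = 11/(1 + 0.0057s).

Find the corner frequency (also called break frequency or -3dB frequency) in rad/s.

Corner frequency = 1/τ = 1/0.0057 = 175.439 rad/s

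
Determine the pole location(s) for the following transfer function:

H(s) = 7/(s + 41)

Pole is where denominator = 0: s + 41 = 0, so s = -41.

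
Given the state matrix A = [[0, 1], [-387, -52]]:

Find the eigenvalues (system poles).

det(A - λI) = λ² - (-52)λ + 387 = (λ - (-9))(λ - (-43)). Eigenvalues: -9, -43.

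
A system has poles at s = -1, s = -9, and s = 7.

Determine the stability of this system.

Pole(s) at s = 7 are not in the left half-plane. System is unstable.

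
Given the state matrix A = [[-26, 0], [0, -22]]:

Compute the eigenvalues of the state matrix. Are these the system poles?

For diagonal matrix, eigenvalues are diagonal entries: λ₁ = -26, λ₂ = -22. Eigenvalues of A = system poles.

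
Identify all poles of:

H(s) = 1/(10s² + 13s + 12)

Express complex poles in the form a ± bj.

Discriminant = 13² - 4×10×12 = 169 - 480 = -311 < 0, so the poles are a complex conjugate pair s = (-13 ± j√311)/(2×10). Real part = -13/(2×10) = -13/20 = -0.65; imaginary part = ±√311/(2×10) ≈ 0.8818. Poles: s = -0.65 ± 0.8818j.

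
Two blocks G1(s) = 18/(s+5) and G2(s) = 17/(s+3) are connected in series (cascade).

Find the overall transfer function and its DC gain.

Series: multiply transfer functions. G_eq = 18/(s+5) × 17/(s+3) = 306/((s+5)(s+3)). DC gain = 306/(5×3) = 20.4.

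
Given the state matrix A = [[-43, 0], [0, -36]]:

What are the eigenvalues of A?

For diagonal matrix, eigenvalues are diagonal entries: λ₁ = -43, λ₂ = -36.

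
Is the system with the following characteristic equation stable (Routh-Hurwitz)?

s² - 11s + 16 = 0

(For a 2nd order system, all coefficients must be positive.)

Coefficients: 1, -11, 16. b=-11 not positive, so system is unstable.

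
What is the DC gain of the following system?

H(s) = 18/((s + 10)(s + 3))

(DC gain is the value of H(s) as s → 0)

DC gain = H(0) = 18/(10 × 3) = 18/30 = 0.6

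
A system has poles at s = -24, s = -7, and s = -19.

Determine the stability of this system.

All poles are in the left half-plane. System is stable.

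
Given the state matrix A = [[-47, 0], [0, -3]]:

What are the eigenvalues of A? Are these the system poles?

For diagonal matrix, eigenvalues are diagonal entries: λ₁ = -47, λ₂ = -3. Eigenvalues of A = system poles.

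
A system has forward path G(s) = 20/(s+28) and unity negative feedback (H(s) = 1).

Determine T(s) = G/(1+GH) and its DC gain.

T(s) = G/(1+GH) = [20/(s+28)] / [1 + 20/(s+28)] = 20/(s+28+20) = 20/(s+48). DC gain = 20/48 = 0.4167.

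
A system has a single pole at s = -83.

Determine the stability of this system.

Pole at s = -83 is in the left half-plane. Stable.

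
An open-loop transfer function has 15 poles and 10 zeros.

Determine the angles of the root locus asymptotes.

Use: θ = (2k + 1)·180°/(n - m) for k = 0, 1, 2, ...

n - m = 15 - 10 = 5. Angles: θk = (2k + 1)·180°/5 = 36°, 108°, 180°, 252°, 324°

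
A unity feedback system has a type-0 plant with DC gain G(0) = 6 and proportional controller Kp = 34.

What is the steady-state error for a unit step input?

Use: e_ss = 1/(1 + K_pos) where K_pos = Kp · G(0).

K_pos = Kp · G(0) = 34 × 6 = 204. e_ss = 1/(1 + 204) = 0.0049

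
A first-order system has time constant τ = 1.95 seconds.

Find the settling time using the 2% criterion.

For first-order system, 2% settling time ≈ 4τ = 4 × 1.95 = 7.8 s.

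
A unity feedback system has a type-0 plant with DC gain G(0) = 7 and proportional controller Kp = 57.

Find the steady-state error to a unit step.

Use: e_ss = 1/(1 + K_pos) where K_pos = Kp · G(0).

K_pos = Kp · G(0) = 57 × 7 = 399. e_ss = 1/(1 + 399) = 0.0025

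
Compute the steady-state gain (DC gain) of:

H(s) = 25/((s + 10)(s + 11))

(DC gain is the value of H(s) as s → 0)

DC gain = H(0) = 25/(10 × 11) = 25/110 = 0.2273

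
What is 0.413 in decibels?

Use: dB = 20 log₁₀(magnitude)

dB = 20 log₁₀(0.413) = -7.7 dB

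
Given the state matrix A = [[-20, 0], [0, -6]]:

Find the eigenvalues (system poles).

For diagonal matrix, eigenvalues are diagonal entries: λ₁ = -20, λ₂ = -6.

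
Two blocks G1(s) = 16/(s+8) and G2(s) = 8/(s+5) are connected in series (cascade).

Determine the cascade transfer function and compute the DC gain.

Series: multiply transfer functions. G_eq = 16/(s+8) × 8/(s+5) = 128/((s+8)(s+5)). DC gain = 128/(8×5) = 3.2.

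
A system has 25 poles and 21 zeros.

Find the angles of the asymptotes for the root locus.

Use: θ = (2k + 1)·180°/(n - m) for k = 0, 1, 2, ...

n - m = 25 - 21 = 4. Angles: θk = (2k + 1)·180°/4 = 45°, 135°, 225°, 315°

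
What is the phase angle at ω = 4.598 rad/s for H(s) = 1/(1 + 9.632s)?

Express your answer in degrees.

Phase = -arctan(ωτ) = -arctan(4.598 × 9.632) = -88.7°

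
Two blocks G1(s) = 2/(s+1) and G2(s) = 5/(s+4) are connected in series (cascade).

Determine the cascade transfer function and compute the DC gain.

Series: multiply transfer functions. G_eq = 2/(s+1) × 5/(s+4) = 10/((s+1)(s+4)). DC gain = 10/(1×4) = 2.5.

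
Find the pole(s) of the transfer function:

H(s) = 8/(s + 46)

Pole is where denominator = 0: s + 46 = 0, so s = -46.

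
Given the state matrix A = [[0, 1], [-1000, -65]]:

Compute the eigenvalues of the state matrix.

det(A - λI) = λ² - (-65)λ + 1000 = (λ - (-40))(λ - (-25)). Eigenvalues: -40, -25.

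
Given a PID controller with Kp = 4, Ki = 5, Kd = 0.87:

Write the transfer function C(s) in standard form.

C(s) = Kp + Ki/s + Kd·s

Substituting values: C(s) = 4 + 5/s + 0.87s = (0.87s² + 4s + 5)/s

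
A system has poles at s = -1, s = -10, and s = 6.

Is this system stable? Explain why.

Pole(s) at s = 6 are not in the left half-plane. System is unstable.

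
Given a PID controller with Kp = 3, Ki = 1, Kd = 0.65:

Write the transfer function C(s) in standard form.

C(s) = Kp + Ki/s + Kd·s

Substituting values: C(s) = 3 + 1/s + 0.65s = (0.65s² + 3s + 1)/s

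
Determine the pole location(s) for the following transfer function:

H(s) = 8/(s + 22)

Pole is where denominator = 0: s + 22 = 0, so s = -22.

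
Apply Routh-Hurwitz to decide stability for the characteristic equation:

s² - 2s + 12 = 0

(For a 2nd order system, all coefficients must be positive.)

Coefficients: 1, -2, 12. b=-2 not positive, so system is unstable.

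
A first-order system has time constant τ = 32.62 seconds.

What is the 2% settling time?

For first-order system, 2% settling time ≈ 4τ = 4 × 32.62 = 130.48 s.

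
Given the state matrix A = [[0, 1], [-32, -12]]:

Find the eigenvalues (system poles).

det(A - λI) = λ² - (-12)λ + 32 = (λ - (-8))(λ - (-4)). Eigenvalues: -8, -4.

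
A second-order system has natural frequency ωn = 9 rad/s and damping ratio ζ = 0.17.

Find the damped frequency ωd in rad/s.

ωd = ωn√(1 - ζ²) = 9√(1 - 0.17²) = 8.87 rad/s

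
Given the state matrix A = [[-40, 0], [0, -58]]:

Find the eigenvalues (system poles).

For diagonal matrix, eigenvalues are diagonal entries: λ₁ = -40, λ₂ = -58.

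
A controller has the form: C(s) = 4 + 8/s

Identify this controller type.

This is a Proportional-Integral (PI) controller.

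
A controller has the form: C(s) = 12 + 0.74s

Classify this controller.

This is a Proportional-Derivative (PD) controller.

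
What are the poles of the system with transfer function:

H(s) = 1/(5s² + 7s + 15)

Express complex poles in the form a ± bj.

Discriminant = 7² - 4×5×15 = 49 - 300 = -251 < 0, so the poles are a complex conjugate pair s = (-7 ± j√251)/(2×5). Real part = -7/(2×5) = -7/10 = -0.7; imaginary part = ±√251/(2×5) ≈ 1.5843. Poles: s = -0.7 ± 1.5843j.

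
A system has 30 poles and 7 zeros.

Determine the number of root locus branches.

Root locus has n branches where n = number of poles = 30.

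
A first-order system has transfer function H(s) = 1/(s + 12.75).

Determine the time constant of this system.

For H(s) = 1/(s + 1/τ), the pole is at -1/τ = -12.75, so τ = 1/12.75 = 0.0784 s.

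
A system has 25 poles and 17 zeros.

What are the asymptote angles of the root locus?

n - m = 25 - 17 = 8. Angles: θk = (2k + 1)·180°/8 = 22.5°, 67.5°, 112.5°, 157.5°, 202.5°, 247.5°, 292.5°, 337.5°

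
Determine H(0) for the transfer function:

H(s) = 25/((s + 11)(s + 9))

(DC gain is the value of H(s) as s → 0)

DC gain = H(0) = 25/(11 × 9) = 25/99 = 0.2525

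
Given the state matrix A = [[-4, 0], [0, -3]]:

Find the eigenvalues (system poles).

For diagonal matrix, eigenvalues are diagonal entries: λ₁ = -4, λ₂ = -3.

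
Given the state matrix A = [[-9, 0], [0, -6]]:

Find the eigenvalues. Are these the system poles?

For diagonal matrix, eigenvalues are diagonal entries: λ₁ = -9, λ₂ = -6. Eigenvalues of A = system poles.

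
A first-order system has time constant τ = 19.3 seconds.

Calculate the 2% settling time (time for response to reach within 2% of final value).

For first-order system, 2% settling time ≈ 4τ = 4 × 19.3 = 77.2 s.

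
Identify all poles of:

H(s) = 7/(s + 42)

Pole is where denominator = 0: s + 42 = 0, so s = -42.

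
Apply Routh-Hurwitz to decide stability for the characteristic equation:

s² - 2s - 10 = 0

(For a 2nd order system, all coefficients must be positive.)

Coefficients: 1, -2, -10. b=-2, c=-10 not positive, so system is unstable.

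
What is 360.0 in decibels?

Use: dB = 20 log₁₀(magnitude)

dB = 20 log₁₀(360.0) = 51.1 dB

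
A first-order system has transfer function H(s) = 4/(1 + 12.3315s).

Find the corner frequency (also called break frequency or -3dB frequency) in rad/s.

Corner frequency = 1/τ = 1/12.3315 = 0.081 rad/s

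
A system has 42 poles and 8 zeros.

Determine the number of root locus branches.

Root locus has n branches where n = number of poles = 42.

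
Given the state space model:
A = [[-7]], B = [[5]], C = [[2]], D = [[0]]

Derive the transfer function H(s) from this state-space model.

(sI - A)⁻¹ = 1/(s + 7). H(s) = 2 × 5/(s + 7) + 0 = 10/(s + 7).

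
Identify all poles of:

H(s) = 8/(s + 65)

Pole is where denominator = 0: s + 65 = 0, so s = -65.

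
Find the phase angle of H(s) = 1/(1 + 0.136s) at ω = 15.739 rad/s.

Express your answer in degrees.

Phase = -arctan(ωτ) = -arctan(15.739 × 0.136) = -65.0°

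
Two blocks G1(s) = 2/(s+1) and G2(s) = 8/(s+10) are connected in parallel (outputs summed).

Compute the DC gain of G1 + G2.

Parallel: G_eq = G1 + G2. DC gain = G1(0) + G2(0) = 2/1 + 8/10 = 2 + 0.8 = 2.8.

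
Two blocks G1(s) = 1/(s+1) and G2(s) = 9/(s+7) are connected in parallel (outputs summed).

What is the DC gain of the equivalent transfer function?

Parallel: G_eq = G1 + G2. DC gain = G1(0) + G2(0) = 1/1 + 9/7 = 1 + 1.2857 = 2.2857.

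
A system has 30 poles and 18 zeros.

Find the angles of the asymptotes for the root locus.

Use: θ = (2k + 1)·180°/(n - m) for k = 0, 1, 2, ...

n - m = 30 - 18 = 12. Angles: θk = (2k + 1)·180°/12 = 15°, 45°, 75°, 105°, 135°, 165°, 195°, 225°, 255°, 285°, 315°, 345°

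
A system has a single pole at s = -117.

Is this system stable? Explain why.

Pole at s = -117 is in the left half-plane. Stable.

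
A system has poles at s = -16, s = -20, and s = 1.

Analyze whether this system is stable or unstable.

Pole(s) at s = 1 are not in the left half-plane. System is unstable.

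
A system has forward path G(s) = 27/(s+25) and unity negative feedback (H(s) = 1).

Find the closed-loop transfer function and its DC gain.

T(s) = G/(1+GH) = [27/(s+25)] / [1 + 27/(s+25)] = 27/(s+25+27) = 27/(s+52). DC gain = 27/52 = 0.5192.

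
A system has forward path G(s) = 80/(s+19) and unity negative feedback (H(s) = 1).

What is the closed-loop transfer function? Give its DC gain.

T(s) = G/(1+GH) = [80/(s+19)] / [1 + 80/(s+19)] = 80/(s+19+80) = 80/(s+99). DC gain = 80/99 = 0.8081.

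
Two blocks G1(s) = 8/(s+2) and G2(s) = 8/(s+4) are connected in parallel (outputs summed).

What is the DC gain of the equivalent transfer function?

Parallel: G_eq = G1 + G2. DC gain = G1(0) + G2(0) = 8/2 + 8/4 = 4 + 2 = 6.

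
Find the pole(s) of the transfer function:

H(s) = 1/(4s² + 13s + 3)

Discriminant = 13² - 4×4×3 = 169 - 48 = 121 > 0, so two distinct real poles. Using quadratic formula: s = (-13 ± √121)/(2×4) = (-13 ± √121)/8, with √121 = 11. s₁ = -2/8 = -0.25, s₂ = -24/8 = -3. Poles: s₁ = -0.25, s₂ = -3.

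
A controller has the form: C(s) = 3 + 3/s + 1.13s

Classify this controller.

This is a Proportional-Integral-Derivative (PID) controller.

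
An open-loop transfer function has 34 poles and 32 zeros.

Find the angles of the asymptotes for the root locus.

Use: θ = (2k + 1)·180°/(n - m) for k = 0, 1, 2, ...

n - m = 34 - 32 = 2. Angles: θk = (2k + 1)·180°/2 = 90°, 270°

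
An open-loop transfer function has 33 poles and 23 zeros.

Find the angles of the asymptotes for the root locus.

n - m = 33 - 23 = 10. Angles: θk = (2k + 1)·180°/10 = 18°, 54°, 90°, 126°, 162°, 198°, 234°, 270°, 306°, 342°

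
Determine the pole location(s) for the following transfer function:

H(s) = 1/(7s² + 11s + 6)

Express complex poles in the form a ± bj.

Discriminant = 11² - 4×7×6 = 121 - 168 = -47 < 0, so the poles are a complex conjugate pair s = (-11 ± j√47)/(2×7). Real part = -11/(2×7) = -11/14 ≈ -0.7857; imaginary part = ±√47/(2×7) ≈ 0.4897. Poles: s = -0.7857 ± 0.4897j.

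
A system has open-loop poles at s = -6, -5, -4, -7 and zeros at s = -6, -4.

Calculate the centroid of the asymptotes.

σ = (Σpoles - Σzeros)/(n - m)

σ = (Σpoles - Σzeros)/(n - m) = (-22 - (-10))/(4 - 2) = -12/2 = -6.0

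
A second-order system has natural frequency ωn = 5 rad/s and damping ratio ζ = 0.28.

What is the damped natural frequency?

ωd = ωn√(1 - ζ²) = 5√(1 - 0.28²) = 4.8 rad/s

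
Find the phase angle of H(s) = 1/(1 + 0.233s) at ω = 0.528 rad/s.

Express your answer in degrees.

Phase = -arctan(ωτ) = -arctan(0.528 × 0.233) = -7.0°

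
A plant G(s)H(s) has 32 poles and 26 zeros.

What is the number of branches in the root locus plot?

Root locus has n branches where n = number of poles = 32.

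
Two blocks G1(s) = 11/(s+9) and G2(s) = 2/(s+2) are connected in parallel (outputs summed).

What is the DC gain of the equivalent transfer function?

Parallel: G_eq = G1 + G2. DC gain = G1(0) + G2(0) = 11/9 + 2/2 = 1.2222 + 1 = 2.2222.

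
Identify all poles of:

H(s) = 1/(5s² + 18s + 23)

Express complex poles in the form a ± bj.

Discriminant = 18² - 4×5×23 = 324 - 460 = -136 < 0, so the poles are a complex conjugate pair s = (-18 ± j√136)/(2×5). Real part = -18/(2×5) = -18/10 = -1.8; imaginary part = ±√136/(2×5) ≈ 1.1662. Poles: s = -1.8 ± 1.1662j.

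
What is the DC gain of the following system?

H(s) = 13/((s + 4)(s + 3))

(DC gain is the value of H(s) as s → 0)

DC gain = H(0) = 13/(4 × 3) = 13/12 = 1.0833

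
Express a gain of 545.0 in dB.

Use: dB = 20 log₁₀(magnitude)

dB = 20 log₁₀(545.0) = 54.7 dB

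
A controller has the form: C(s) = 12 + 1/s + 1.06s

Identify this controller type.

This is a Proportional-Integral-Derivative (PID) controller.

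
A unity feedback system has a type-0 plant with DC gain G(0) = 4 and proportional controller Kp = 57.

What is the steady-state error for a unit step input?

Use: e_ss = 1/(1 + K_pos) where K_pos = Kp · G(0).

K_pos = Kp · G(0) = 57 × 4 = 228. e_ss = 1/(1 + 228) = 0.0044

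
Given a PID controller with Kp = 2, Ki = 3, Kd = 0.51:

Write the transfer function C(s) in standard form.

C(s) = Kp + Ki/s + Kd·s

Substituting values: C(s) = 2 + 3/s + 0.51s = (0.51s² + 2s + 3)/s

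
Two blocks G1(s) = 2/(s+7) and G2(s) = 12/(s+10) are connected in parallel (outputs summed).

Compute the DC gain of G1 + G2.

Parallel: G_eq = G1 + G2. DC gain = G1(0) + G2(0) = 2/7 + 12/10 = 0.2857 + 1.2 = 1.4857.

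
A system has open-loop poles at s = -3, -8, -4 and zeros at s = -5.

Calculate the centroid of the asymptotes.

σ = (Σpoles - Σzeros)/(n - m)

σ = (Σpoles - Σzeros)/(n - m) = (-15 - (-5))/(3 - 1) = -10/2 = -5.0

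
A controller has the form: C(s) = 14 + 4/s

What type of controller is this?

This is a Proportional-Integral (PI) controller.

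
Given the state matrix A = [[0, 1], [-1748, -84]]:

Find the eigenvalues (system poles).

det(A - λI) = λ² - (-84)λ + 1748 = (λ - (-46))(λ - (-38)). Eigenvalues: -46, -38.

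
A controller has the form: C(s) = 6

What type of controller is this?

This is a Proportional (P) controller.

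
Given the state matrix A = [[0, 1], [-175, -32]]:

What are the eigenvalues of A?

det(A - λI) = λ² - (-32)λ + 175 = (λ - (-7))(λ - (-25)). Eigenvalues: -7, -25.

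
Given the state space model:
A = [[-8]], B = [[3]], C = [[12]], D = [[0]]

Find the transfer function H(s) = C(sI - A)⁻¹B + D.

(sI - A)⁻¹ = 1/(s + 8). H(s) = 12 × 3/(s + 8) + 0 = 36/(s + 8).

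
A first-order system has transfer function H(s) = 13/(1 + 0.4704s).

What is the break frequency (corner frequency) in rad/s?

Corner frequency = 1/τ = 1/0.4704 = 2.126 rad/s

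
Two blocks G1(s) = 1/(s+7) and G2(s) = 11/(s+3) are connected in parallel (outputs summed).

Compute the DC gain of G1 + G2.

Parallel: G_eq = G1 + G2. DC gain = G1(0) + G2(0) = 1/7 + 11/3 = 0.1429 + 3.6667 = 3.8095.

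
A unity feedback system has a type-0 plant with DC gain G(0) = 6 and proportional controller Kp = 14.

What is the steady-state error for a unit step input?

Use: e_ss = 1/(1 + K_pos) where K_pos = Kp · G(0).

K_pos = Kp · G(0) = 14 × 6 = 84. e_ss = 1/(1 + 84) = 0.0118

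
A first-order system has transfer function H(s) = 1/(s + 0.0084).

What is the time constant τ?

For H(s) = 1/(s + 1/τ), the pole is at -1/τ = -0.0084, so τ = 1/0.0084 = 119 s.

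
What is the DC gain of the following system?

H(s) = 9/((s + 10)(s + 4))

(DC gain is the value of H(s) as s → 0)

DC gain = H(0) = 9/(10 × 4) = 9/40 = 0.225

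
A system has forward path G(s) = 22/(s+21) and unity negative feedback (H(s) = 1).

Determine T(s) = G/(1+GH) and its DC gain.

T(s) = G/(1+GH) = [22/(s+21)] / [1 + 22/(s+21)] = 22/(s+21+22) = 22/(s+43). DC gain = 22/43 = 0.5116.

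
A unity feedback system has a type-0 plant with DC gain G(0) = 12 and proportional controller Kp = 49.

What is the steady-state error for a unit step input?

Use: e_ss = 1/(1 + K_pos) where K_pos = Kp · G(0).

K_pos = Kp · G(0) = 49 × 12 = 588. e_ss = 1/(1 + 588) = 0.0017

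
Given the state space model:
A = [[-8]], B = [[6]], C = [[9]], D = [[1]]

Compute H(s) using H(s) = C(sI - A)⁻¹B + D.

(sI - A)⁻¹ = 1/(s + 8). H(s) = 9×6/(s + 8) + 1 = (s + 62)/(s + 8).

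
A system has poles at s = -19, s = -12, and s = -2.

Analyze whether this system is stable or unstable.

All poles are in the left half-plane. System is stable.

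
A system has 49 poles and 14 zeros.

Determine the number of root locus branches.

Root locus has n branches where n = number of poles = 49.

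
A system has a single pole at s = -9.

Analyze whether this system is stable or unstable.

Pole at s = -9 is in the left half-plane. Stable.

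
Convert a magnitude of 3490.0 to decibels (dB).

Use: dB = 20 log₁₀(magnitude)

dB = 20 log₁₀(3490.0) = 70.9 dB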